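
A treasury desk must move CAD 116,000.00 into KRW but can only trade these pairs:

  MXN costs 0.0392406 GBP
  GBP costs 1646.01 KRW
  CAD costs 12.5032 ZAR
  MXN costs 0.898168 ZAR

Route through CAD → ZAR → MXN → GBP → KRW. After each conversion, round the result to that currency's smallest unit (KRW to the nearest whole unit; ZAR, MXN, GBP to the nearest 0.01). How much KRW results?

KRW 104,301,300

CAD 116,000.00 × 12.5032 = ZAR 1,450,371.20
ZAR 1,450,371.20 ÷ 0.898168 = MXN 1,614,810.59
MXN 1,614,810.59 × 0.0392406 = GBP 63,366.14
GBP 63,366.14 × 1646.01 = KRW 104,301,300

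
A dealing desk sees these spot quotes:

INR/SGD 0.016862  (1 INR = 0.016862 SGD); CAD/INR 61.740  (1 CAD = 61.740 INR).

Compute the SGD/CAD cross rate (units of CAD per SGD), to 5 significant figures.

1 SGD ÷ 0.016862 = 59.3049 INR
59.3049 INR ÷ 61.740 = 0.96056 CAD

SGD/CAD = 0.96056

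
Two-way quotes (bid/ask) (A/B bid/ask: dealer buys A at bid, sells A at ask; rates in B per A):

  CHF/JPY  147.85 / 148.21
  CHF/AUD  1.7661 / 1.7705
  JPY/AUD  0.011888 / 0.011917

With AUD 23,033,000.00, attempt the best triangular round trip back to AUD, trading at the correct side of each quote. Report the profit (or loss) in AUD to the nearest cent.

Best loop AUD → JPY → CHF → AUD:
AUD 23,033,000.00 ÷ 0.011917 (buy JPY at ask) = JPY 1,932,785,097
JPY 1,932,785,097 ÷ 148.21 (buy CHF at ask) = CHF 13,040,854.85
CHF 13,040,854.85 × 1.7661 (sell CHF at bid) = AUD 23,031,453.75

Net result: AUD -1,546.25 (no profitable arbitrage after spreads)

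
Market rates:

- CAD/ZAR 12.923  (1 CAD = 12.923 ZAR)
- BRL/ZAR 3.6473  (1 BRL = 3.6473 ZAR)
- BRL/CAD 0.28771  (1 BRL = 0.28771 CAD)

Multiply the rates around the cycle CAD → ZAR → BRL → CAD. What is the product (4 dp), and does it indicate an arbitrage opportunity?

1.0194 (arbitrage exists)

Around CAD → ZAR → BRL → CAD: 1 × 12.923 ÷ 3.6473 × 0.28771 = 1.019405
Product > 1; profitable direction is CAD → ZAR → BRL → CAD.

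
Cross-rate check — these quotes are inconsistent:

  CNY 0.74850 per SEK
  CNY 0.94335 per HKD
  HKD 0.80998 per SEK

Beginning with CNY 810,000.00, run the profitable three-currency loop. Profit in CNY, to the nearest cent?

Profitable loop is CNY → SEK → HKD → CNY:
CNY 810,000.00 ÷ 0.74850 = SEK 1,082,164.33
SEK 1,082,164.33 × 0.80998 = HKD 876,531.46
HKD 876,531.46 × 0.94335 = CNY 826,875.96
Profit = CNY 826,875.96 − CNY 810,000.00

Profit: CNY 16,875.96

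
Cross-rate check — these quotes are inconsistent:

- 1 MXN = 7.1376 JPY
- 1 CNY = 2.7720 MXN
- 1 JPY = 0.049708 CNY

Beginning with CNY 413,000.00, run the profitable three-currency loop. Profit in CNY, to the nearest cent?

Profitable loop is CNY → JPY → MXN → CNY:
CNY 413,000.00 ÷ 0.049708 = JPY 8,308,522
JPY 8,308,522 ÷ 7.1376 = MXN 1,164,049.79
MXN 1,164,049.79 ÷ 2.7720 = CNY 419,931.38
Profit = CNY 419,931.38 − CNY 413,000.00

Profit: CNY 6,931.38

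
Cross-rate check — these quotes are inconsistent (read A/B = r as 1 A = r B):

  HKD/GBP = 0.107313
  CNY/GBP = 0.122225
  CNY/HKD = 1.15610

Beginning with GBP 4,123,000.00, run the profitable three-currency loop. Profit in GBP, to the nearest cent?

Profit: GBP 62,053.61

Profitable loop is GBP → CNY → HKD → GBP:
GBP 4,123,000.00 ÷ 0.122225 = CNY 33,732,869.71
CNY 33,732,869.71 × 1.15610 = HKD 38,998,570.67
HKD 38,998,570.67 × 0.107313 = GBP 4,185,053.61
Profit = GBP 4,185,053.61 − GBP 4,123,000.00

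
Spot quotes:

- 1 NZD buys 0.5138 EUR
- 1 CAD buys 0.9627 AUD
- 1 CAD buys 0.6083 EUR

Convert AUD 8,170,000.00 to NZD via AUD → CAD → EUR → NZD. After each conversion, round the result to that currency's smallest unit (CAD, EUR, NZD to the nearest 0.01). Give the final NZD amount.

AUD 8,170,000.00 ÷ 0.9627 = CAD 8,486,548.25
CAD 8,486,548.25 × 0.6083 = EUR 5,162,367.30
EUR 5,162,367.30 ÷ 0.5138 = NZD 10,047,425.65

NZD 10,047,425.65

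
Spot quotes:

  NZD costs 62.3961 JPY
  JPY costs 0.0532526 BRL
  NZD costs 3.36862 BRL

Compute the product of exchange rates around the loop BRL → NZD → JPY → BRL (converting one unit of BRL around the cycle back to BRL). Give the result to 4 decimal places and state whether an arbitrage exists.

0.9864 (arbitrage exists)

Around BRL → NZD → JPY → BRL: 1 ÷ 3.36862 × 62.3961 × 0.0532526 = 0.986385
Product < 1; profitable direction is BRL → JPY → NZD → BRL.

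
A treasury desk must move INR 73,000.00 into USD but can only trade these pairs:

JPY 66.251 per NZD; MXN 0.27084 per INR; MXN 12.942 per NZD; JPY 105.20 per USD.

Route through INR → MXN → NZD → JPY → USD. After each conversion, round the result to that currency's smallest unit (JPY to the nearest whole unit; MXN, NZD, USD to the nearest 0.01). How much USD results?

USD 962.08

INR 73,000.00 × 0.27084 = MXN 19,771.32
MXN 19,771.32 ÷ 12.942 = NZD 1,527.69
NZD 1,527.69 × 66.251 = JPY 101,211
JPY 101,211 ÷ 105.20 = USD 962.08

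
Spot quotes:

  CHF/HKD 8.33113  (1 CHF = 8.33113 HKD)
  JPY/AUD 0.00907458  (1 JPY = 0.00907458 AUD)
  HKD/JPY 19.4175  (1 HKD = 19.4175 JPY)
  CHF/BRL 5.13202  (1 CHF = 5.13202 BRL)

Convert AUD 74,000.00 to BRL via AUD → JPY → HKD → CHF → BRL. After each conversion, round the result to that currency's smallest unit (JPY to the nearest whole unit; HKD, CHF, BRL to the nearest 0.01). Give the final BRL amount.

BRL 258,699.89

AUD 74,000.00 ÷ 0.00907458 = JPY 8,154,647
JPY 8,154,647 ÷ 19.4175 = HKD 419,963.80
HKD 419,963.80 ÷ 8.33113 = CHF 50,408.98
CHF 50,408.98 × 5.13202 = BRL 258,699.89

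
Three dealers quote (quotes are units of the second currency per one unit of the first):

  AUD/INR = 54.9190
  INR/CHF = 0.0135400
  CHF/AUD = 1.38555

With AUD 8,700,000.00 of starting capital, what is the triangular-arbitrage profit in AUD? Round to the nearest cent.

Profit: AUD 263,605.62

Profitable loop is AUD → INR → CHF → AUD:
AUD 8,700,000.00 × 54.9190 = INR 477,795,300.00
INR 477,795,300.00 × 0.0135400 = CHF 6,469,348.36
CHF 6,469,348.36 × 1.38555 = AUD 8,963,605.62
Profit = AUD 8,963,605.62 − AUD 8,700,000.00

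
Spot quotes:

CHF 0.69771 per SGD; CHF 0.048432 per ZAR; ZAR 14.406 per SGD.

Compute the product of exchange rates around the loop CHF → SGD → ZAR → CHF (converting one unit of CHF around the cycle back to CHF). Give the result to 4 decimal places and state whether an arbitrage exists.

1.0000 (no arbitrage)

Around CHF → SGD → ZAR → CHF: 1 ÷ 0.69771 × 14.406 × 0.048432 = 1.000002
Product ≈ 1 (deviation 0.000%, within rounding noise).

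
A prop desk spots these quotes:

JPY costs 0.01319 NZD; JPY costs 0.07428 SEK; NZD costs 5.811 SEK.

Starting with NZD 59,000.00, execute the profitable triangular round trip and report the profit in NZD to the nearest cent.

Profit: NZD 1,880.16

Profitable loop is NZD → SEK → JPY → NZD:
NZD 59,000.00 × 5.811 = SEK 342,849.00
SEK 342,849.00 ÷ 0.07428 = JPY 4,615,630
JPY 4,615,630 × 0.01319 = NZD 60,880.16
Profit = NZD 60,880.16 − NZD 59,000.00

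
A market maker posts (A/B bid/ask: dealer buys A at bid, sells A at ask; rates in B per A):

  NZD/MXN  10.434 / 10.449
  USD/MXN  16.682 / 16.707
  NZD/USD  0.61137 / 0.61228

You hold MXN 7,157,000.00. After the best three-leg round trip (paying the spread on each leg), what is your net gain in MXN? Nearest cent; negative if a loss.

Best loop MXN → USD → NZD → MXN:
MXN 7,157,000.00 ÷ 16.707 (buy USD at ask) = USD 428,383.31
USD 428,383.31 ÷ 0.61228 (buy NZD at ask) = NZD 699,652.63
NZD 699,652.63 × 10.434 (sell NZD at bid) = MXN 7,300,175.54

Net profit: MXN 143,175.54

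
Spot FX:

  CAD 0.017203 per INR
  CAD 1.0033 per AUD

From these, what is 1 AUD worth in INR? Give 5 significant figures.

1 AUD × 1.0033 = 1.0033 CAD
1.0033 CAD ÷ 0.017203 = 58.3212 INR

AUD/INR = 58.321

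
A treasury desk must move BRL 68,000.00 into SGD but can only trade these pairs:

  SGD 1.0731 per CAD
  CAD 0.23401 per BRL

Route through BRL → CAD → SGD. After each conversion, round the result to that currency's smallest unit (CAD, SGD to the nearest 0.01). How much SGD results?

BRL 68,000.00 × 0.23401 = CAD 15,912.68
CAD 15,912.68 × 1.0731 = SGD 17,075.90

SGD 17,075.90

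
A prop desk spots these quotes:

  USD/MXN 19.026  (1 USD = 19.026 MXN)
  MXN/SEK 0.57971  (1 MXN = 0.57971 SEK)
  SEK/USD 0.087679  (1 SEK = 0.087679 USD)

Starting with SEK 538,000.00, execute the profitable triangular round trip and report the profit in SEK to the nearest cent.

Profitable loop is SEK → MXN → USD → SEK:
SEK 538,000.00 ÷ 0.57971 = MXN 928,050.23
MXN 928,050.23 ÷ 19.026 = USD 48,778.00
USD 48,778.00 ÷ 0.087679 = SEK 556,324.78
Profit = SEK 556,324.78 − SEK 538,000.00

Profit: SEK 18,324.78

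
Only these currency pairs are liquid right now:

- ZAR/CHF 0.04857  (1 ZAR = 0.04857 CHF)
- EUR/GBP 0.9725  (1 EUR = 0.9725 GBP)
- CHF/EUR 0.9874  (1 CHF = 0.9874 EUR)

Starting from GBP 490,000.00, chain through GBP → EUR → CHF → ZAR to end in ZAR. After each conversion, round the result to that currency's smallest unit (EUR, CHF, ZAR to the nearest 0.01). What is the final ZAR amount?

GBP 490,000.00 ÷ 0.9725 = EUR 503,856.04
EUR 503,856.04 ÷ 0.9874 = CHF 510,285.64
CHF 510,285.64 ÷ 0.04857 = ZAR 10,506,189.83

ZAR 10,506,189.83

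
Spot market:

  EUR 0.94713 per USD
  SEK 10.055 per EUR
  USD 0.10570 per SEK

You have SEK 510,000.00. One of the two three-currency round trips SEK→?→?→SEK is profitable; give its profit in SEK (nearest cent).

Profit: SEK 3,377.50

Profitable loop is SEK → USD → EUR → SEK:
SEK 510,000.00 × 0.10570 = USD 53,907.00
USD 53,907.00 × 0.94713 = EUR 51,056.94
EUR 51,056.94 × 10.055 = SEK 513,377.50
Profit = SEK 513,377.50 − SEK 510,000.00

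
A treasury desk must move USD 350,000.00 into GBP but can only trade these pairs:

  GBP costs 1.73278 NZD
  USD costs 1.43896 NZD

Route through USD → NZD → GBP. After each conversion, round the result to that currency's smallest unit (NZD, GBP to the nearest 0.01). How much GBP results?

USD 350,000.00 × 1.43896 = NZD 503,636.00
NZD 503,636.00 ÷ 1.73278 = GBP 290,652.02

GBP 290,652.02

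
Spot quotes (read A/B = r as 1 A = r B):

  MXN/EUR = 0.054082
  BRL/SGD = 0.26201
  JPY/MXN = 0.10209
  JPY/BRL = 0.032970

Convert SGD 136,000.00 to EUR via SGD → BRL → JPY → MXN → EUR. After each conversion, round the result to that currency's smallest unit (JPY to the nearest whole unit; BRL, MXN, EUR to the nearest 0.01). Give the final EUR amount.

EUR 86,923.67

SGD 136,000.00 ÷ 0.26201 = BRL 519,064.16
BRL 519,064.16 ÷ 0.032970 = JPY 15,743,529
JPY 15,743,529 × 0.10209 = MXN 1,607,256.88
MXN 1,607,256.88 × 0.054082 = EUR 86,923.67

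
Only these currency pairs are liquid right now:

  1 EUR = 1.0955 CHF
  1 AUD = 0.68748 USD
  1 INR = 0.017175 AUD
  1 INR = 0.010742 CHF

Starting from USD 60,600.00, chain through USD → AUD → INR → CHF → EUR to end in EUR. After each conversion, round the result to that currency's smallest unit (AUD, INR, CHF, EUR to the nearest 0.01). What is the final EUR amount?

USD 60,600.00 ÷ 0.68748 = AUD 88,148.02
AUD 88,148.02 ÷ 0.017175 = INR 5,132,344.69
INR 5,132,344.69 × 0.010742 = CHF 55,131.65
CHF 55,131.65 ÷ 1.0955 = EUR 50,325.56

EUR 50,325.56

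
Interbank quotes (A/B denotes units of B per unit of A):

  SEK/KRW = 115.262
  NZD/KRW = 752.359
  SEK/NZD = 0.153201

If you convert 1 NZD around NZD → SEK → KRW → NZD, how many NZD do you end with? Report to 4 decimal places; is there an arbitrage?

1.0000 (no arbitrage)

Around NZD → SEK → KRW → NZD: 1 ÷ 0.153201 × 115.262 ÷ 752.359 = 0.999999
Product ≈ 1 (deviation 0.000%, within rounding noise).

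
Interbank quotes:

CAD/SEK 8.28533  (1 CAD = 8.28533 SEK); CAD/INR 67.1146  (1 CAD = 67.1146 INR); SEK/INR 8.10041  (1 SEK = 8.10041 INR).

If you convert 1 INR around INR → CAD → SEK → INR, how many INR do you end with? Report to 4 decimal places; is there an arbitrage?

1.0000 (no arbitrage)

Around INR → CAD → SEK → INR: 1 ÷ 67.1146 × 8.28533 × 8.10041 = 1.000000
Product ≈ 1 (deviation 0.000%, within rounding noise).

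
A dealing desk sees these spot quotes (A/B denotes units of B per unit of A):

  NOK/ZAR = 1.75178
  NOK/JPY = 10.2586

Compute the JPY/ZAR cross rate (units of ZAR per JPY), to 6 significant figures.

1 JPY ÷ 10.2586 = 0.0974792 NOK
0.0974792 NOK × 1.75178 = 0.170762 ZAR

JPY/ZAR = 0.170762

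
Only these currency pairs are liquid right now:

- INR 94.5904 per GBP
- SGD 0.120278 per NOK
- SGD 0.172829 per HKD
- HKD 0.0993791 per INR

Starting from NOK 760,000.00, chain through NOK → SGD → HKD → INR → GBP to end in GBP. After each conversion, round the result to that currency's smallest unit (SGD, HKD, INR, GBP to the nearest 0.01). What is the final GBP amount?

NOK 760,000.00 × 0.120278 = SGD 91,411.28
SGD 91,411.28 ÷ 0.172829 = HKD 528,911.70
HKD 528,911.70 ÷ 0.0993791 = INR 5,322,162.31
INR 5,322,162.31 ÷ 94.5904 = GBP 56,265.35

GBP 56,265.35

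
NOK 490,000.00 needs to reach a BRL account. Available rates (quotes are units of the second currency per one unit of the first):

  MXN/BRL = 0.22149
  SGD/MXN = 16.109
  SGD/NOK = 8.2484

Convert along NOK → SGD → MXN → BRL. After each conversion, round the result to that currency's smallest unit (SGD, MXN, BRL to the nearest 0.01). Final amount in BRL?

NOK 490,000.00 ÷ 8.2484 = SGD 59,405.46
SGD 59,405.46 × 16.109 = MXN 956,962.56
MXN 956,962.56 × 0.22149 = BRL 211,957.64

BRL 211,957.64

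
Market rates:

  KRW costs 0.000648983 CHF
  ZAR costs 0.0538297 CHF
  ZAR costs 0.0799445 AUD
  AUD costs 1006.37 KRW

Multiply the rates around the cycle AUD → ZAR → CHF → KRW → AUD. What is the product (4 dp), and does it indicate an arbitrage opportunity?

1.0310 (arbitrage exists)

Around AUD → ZAR → CHF → KRW → AUD: 1 ÷ 0.0799445 × 0.0538297 ÷ 0.000648983 ÷ 1006.37 = 1.030961
Product > 1; profitable direction is AUD → ZAR → CHF → KRW → AUD.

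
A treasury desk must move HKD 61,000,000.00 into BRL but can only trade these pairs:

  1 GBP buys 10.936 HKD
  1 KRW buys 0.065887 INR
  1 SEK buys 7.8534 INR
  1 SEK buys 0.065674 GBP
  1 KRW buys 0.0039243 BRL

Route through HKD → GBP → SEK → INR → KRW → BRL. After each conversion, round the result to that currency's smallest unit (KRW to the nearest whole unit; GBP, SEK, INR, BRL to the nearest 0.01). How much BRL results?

HKD 61,000,000.00 ÷ 10.936 = GBP 5,577,907.83
GBP 5,577,907.83 ÷ 0.065674 = SEK 84,933,273.90
SEK 84,933,273.90 × 7.8534 = INR 667,014,973.25
INR 667,014,973.25 ÷ 0.065887 = KRW 10,123,620,339
KRW 10,123,620,339 × 0.0039243 = BRL 39,728,123.30

BRL 39,728,123.30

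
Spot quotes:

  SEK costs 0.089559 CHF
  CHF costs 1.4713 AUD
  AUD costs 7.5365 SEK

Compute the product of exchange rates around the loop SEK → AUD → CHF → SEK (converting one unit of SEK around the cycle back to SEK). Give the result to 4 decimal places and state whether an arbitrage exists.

1.0070 (arbitrage exists)

Around SEK → AUD → CHF → SEK: 1 ÷ 7.5365 ÷ 1.4713 ÷ 0.089559 = 1.006978
Product > 1; profitable direction is SEK → AUD → CHF → SEK.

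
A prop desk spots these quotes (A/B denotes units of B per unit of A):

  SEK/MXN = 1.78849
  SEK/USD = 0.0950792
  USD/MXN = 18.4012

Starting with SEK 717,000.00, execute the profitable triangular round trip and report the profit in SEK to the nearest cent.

Profit: SEK 15,949.42

Profitable loop is SEK → MXN → USD → SEK:
SEK 717,000.00 × 1.78849 = MXN 1,282,347.33
MXN 1,282,347.33 ÷ 18.4012 = USD 69,688.24
USD 69,688.24 ÷ 0.0950792 = SEK 732,949.42
Profit = SEK 732,949.42 − SEK 717,000.00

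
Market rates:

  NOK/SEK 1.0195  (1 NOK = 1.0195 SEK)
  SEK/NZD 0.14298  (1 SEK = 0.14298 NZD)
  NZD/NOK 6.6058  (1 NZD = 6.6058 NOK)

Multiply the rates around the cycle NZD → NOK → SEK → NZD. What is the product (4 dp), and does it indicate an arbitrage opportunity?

0.9629 (arbitrage exists)

Around NZD → NOK → SEK → NZD: 1 × 6.6058 × 1.0195 × 0.14298 = 0.962915
Product < 1; profitable direction is NZD → SEK → NOK → NZD.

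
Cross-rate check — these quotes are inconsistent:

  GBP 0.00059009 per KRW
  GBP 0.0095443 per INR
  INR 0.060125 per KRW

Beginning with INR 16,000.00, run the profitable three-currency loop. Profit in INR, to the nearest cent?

Profit: INR 452.77

Profitable loop is INR → KRW → GBP → INR:
INR 16,000.00 ÷ 0.060125 = KRW 266,112
KRW 266,112 × 0.00059009 = GBP 157.03
GBP 157.03 ÷ 0.0095443 = INR 16,452.77
Profit = INR 16,452.77 − INR 16,000.00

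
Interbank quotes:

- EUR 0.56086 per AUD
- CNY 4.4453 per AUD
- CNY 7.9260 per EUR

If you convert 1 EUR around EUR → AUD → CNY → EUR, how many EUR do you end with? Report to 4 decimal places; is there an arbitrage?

1.0000 (no arbitrage)

Around EUR → AUD → CNY → EUR: 1 ÷ 0.56086 × 4.4453 ÷ 7.9260 = 0.999983
Product ≈ 1 (deviation 0.002%, within rounding noise).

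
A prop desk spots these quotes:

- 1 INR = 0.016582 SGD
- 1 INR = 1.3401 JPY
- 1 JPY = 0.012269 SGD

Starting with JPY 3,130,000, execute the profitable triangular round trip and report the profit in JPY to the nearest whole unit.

Profit: JPY 26,711

Profitable loop is JPY → INR → SGD → JPY:
JPY 3,130,000 ÷ 1.3401 = INR 2,335,646.59
INR 2,335,646.59 × 0.016582 = SGD 38,729.69
SGD 38,729.69 ÷ 0.012269 = JPY 3,156,711
Profit = JPY 3,156,711 − JPY 3,130,000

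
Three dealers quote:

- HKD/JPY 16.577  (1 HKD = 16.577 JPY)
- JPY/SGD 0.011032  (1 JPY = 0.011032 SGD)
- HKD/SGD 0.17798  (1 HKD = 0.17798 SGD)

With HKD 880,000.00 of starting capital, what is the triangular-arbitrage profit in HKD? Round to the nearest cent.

Profitable loop is HKD → JPY → SGD → HKD:
HKD 880,000.00 × 16.577 = JPY 14,587,760
JPY 14,587,760 × 0.011032 = SGD 160,932.17
SGD 160,932.17 ÷ 0.17798 = HKD 904,214.90
Profit = HKD 904,214.90 − HKD 880,000.00

Profit: HKD 24,214.90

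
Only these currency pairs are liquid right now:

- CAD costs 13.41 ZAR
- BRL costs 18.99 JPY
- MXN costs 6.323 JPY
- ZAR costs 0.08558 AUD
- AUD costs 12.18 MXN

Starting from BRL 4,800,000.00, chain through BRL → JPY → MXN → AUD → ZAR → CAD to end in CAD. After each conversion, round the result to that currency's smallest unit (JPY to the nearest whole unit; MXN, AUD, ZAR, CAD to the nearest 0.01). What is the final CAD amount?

BRL 4,800,000.00 × 18.99 = JPY 91,152,000
JPY 91,152,000 ÷ 6.323 = MXN 14,415,941.80
MXN 14,415,941.80 ÷ 12.18 = AUD 1,183,574.86
AUD 1,183,574.86 ÷ 0.08558 = ZAR 13,830,040.43
ZAR 13,830,040.43 ÷ 13.41 = CAD 1,031,322.93

CAD 1,031,322.93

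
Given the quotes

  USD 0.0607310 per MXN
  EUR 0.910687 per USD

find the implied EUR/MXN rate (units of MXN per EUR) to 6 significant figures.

1 EUR ÷ 0.910687 = 1.09807 USD
1.09807 USD ÷ 0.0607310 = 18.0809 MXN

EUR/MXN = 18.0809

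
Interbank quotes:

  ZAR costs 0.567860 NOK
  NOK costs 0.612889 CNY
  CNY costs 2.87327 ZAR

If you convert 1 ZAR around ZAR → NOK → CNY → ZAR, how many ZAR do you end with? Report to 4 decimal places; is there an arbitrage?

1.0000 (no arbitrage)

Around ZAR → NOK → CNY → ZAR: 1 × 0.567860 × 0.612889 × 2.87327 = 0.999999
Product ≈ 1 (deviation 0.000%, within rounding noise).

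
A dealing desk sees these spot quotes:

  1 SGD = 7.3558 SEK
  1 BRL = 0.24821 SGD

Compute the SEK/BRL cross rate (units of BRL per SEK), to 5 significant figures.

1 SEK ÷ 7.3558 = 0.135947 SGD
0.135947 SGD ÷ 0.24821 = 0.54771 BRL

SEK/BRL = 0.54771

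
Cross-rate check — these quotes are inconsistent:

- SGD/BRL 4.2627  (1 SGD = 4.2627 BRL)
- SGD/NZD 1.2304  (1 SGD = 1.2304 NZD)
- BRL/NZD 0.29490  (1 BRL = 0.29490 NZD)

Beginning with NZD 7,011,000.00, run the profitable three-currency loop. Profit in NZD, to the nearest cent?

Profit: NZD 151,970.89

Profitable loop is NZD → SGD → BRL → NZD:
NZD 7,011,000.00 ÷ 1.2304 = SGD 5,698,146.94
SGD 5,698,146.94 × 4.2627 = BRL 24,289,490.98
BRL 24,289,490.98 × 0.29490 = NZD 7,162,970.89
Profit = NZD 7,162,970.89 − NZD 7,011,000.00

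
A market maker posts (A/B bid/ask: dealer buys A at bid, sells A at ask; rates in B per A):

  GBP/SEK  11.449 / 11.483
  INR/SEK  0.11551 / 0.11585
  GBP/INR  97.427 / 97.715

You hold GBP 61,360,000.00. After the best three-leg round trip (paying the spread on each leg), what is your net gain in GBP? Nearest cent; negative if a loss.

Net profit: GBP 697,693.74

Best loop GBP → SEK → INR → GBP:
GBP 61,360,000.00 × 11.449 (sell GBP at bid) = SEK 702,510,640.00
SEK 702,510,640.00 ÷ 0.11585 (buy INR at ask) = INR 6,063,967,544.24
INR 6,063,967,544.24 ÷ 97.715 (buy GBP at ask) = GBP 62,057,693.74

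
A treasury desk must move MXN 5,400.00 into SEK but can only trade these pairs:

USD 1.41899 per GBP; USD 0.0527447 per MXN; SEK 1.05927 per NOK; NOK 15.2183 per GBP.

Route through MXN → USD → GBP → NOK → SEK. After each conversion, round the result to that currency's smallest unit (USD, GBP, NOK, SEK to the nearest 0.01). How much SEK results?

MXN 5,400.00 × 0.0527447 = USD 284.82
USD 284.82 ÷ 1.41899 = GBP 200.72
GBP 200.72 × 15.2183 = NOK 3,054.62
NOK 3,054.62 × 1.05927 = SEK 3,235.67

SEK 3,235.67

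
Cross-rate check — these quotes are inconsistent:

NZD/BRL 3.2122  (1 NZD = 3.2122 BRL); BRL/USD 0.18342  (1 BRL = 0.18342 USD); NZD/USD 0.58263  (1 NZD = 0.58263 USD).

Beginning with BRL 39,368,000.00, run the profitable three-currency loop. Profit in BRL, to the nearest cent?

Profitable loop is BRL → USD → NZD → BRL:
BRL 39,368,000.00 × 0.18342 = USD 7,220,878.56
USD 7,220,878.56 ÷ 0.58263 = NZD 12,393,592.09
NZD 12,393,592.09 × 3.2122 = BRL 39,810,696.51
Profit = BRL 39,810,696.51 − BRL 39,368,000.00

Profit: BRL 442,696.51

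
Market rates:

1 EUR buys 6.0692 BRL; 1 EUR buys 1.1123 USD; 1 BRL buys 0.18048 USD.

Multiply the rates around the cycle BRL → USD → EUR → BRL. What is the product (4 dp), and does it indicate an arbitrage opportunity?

0.9848 (arbitrage exists)

Around BRL → USD → EUR → BRL: 1 × 0.18048 ÷ 1.1123 × 6.0692 = 0.984779
Product < 1; profitable direction is BRL → EUR → USD → BRL.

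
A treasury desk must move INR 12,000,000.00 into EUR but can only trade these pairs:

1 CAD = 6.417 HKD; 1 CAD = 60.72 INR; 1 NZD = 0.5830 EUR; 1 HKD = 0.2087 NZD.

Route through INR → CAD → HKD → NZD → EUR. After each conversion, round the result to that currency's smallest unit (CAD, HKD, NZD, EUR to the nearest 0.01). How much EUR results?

EUR 154,302.35

INR 12,000,000.00 ÷ 60.72 = CAD 197,628.46
CAD 197,628.46 × 6.417 = HKD 1,268,181.83
HKD 1,268,181.83 × 0.2087 = NZD 264,669.55
NZD 264,669.55 × 0.5830 = EUR 154,302.35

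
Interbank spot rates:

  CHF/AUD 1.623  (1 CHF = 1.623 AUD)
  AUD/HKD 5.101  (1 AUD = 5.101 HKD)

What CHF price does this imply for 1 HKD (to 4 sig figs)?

1 HKD ÷ 5.101 = 0.19604 AUD
0.19604 AUD ÷ 1.623 = 0.120789 CHF

HKD/CHF = 0.1208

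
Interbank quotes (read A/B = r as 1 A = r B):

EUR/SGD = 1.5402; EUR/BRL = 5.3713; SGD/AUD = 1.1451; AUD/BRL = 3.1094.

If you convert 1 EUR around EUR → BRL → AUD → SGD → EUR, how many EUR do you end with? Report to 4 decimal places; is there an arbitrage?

Around EUR → BRL → AUD → SGD → EUR: 1 × 5.3713 ÷ 3.1094 ÷ 1.1451 ÷ 1.5402 = 0.979450
Product < 1; profitable direction is EUR → SGD → AUD → BRL → EUR.

0.9795 (arbitrage exists)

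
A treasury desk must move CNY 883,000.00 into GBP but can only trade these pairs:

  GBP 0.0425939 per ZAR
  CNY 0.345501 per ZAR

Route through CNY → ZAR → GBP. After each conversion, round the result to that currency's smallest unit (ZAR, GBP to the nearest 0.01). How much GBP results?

CNY 883,000.00 ÷ 0.345501 = ZAR 2,555,708.96
ZAR 2,555,708.96 × 0.0425939 = GBP 108,857.61

GBP 108,857.61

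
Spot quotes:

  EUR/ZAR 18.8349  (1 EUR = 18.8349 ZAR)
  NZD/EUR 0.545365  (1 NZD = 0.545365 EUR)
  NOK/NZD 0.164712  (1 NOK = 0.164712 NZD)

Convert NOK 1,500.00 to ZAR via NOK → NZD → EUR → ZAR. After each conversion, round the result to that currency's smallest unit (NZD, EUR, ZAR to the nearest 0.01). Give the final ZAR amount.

NOK 1,500.00 × 0.164712 = NZD 247.07
NZD 247.07 × 0.545365 = EUR 134.74
EUR 134.74 × 18.8349 = ZAR 2,537.81

ZAR 2,537.81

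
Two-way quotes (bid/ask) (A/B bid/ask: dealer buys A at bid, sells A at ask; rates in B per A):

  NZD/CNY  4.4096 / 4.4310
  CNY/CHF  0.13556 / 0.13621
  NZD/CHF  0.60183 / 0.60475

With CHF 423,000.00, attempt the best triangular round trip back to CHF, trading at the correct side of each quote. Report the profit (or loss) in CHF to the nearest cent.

Best loop CHF → CNY → NZD → CHF:
CHF 423,000.00 ÷ 0.13621 (buy CNY at ask) = CNY 3,105,498.86
CNY 3,105,498.86 ÷ 4.4310 (buy NZD at ask) = NZD 700,857.34
NZD 700,857.34 × 0.60183 (sell NZD at bid) = CHF 421,796.97

Net result: CHF -1,203.03 (no profitable arbitrage after spreads)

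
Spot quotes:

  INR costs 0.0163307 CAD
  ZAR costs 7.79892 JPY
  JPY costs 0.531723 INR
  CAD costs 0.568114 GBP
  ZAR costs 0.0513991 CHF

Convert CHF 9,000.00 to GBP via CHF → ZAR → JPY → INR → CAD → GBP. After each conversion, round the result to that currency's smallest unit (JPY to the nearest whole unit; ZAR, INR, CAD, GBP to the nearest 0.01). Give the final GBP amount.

CHF 9,000.00 ÷ 0.0513991 = ZAR 175,100.34
ZAR 175,100.34 × 7.79892 = JPY 1,365,594
JPY 1,365,594 × 0.531723 = INR 726,117.74
INR 726,117.74 × 0.0163307 = CAD 11,858.01
CAD 11,858.01 × 0.568114 = GBP 6,736.70

GBP 6,736.70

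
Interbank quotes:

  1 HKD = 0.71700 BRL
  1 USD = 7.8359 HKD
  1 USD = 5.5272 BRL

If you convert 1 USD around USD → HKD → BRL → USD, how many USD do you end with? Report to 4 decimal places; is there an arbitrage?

1.0165 (arbitrage exists)

Around USD → HKD → BRL → USD: 1 × 7.8359 × 0.71700 ÷ 5.5272 = 1.016489
Product > 1; profitable direction is USD → HKD → BRL → USD.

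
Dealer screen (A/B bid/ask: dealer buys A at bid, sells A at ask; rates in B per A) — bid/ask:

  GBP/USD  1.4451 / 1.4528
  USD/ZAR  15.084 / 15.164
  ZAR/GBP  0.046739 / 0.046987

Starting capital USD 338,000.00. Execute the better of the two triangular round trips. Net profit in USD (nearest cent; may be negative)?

Net profit: USD 6,358.29

Best loop USD → ZAR → GBP → USD:
USD 338,000.00 × 15.084 (sell USD at bid) = ZAR 5,098,392.00
ZAR 5,098,392.00 × 0.046739 (sell ZAR at bid) = GBP 238,293.74
GBP 238,293.74 × 1.4451 (sell GBP at bid) = USD 344,358.29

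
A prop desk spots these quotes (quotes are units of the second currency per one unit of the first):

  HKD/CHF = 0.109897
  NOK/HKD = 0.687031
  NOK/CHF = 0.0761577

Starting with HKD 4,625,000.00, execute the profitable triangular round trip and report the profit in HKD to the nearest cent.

Profit: HKD 40,126.09

Profitable loop is HKD → NOK → CHF → HKD:
HKD 4,625,000.00 ÷ 0.687031 = NOK 6,731,865.08
NOK 6,731,865.08 × 0.0761577 = CHF 512,683.36
CHF 512,683.36 ÷ 0.109897 = HKD 4,665,126.09
Profit = HKD 4,665,126.09 − HKD 4,625,000.00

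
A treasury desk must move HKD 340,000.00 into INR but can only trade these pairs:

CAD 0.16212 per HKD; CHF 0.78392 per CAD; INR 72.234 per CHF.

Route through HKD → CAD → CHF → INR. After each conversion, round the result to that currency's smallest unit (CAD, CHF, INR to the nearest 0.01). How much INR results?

HKD 340,000.00 × 0.16212 = CAD 55,120.80
CAD 55,120.80 × 0.78392 = CHF 43,210.30
CHF 43,210.30 × 72.234 = INR 3,121,252.81

INR 3,121,252.81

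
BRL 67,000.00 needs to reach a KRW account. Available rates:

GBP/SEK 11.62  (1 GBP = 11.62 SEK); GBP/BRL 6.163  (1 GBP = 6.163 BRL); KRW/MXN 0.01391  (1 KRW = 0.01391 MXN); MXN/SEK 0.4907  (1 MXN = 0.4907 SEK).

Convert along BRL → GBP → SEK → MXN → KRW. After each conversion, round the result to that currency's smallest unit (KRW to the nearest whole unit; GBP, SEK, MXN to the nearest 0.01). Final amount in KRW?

BRL 67,000.00 ÷ 6.163 = GBP 10,871.33
GBP 10,871.33 × 11.62 = SEK 126,324.85
SEK 126,324.85 ÷ 0.4907 = MXN 257,438.05
MXN 257,438.05 ÷ 0.01391 = KRW 18,507,408

KRW 18,507,408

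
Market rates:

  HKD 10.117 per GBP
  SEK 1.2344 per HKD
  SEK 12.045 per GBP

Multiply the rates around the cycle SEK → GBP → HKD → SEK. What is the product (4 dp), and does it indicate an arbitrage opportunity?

Around SEK → GBP → HKD → SEK: 1 ÷ 12.045 × 10.117 × 1.2344 = 1.036814
Product > 1; profitable direction is SEK → GBP → HKD → SEK.

1.0368 (arbitrage exists)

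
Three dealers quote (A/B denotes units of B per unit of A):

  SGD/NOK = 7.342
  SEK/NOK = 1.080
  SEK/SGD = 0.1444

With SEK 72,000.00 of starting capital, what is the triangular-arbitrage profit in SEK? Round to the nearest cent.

Profit: SEK 1,345.70

Profitable loop is SEK → NOK → SGD → SEK:
SEK 72,000.00 × 1.080 = NOK 77,760.00
NOK 77,760.00 ÷ 7.342 = SGD 10,591.12
SGD 10,591.12 ÷ 0.1444 = SEK 73,345.70
Profit = SEK 73,345.70 − SEK 72,000.00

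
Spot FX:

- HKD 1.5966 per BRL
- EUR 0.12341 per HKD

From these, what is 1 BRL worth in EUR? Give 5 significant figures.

1 BRL × 1.5966 = 1.5966 HKD
1.5966 HKD × 0.12341 = 0.197036 EUR

BRL/EUR = 0.19704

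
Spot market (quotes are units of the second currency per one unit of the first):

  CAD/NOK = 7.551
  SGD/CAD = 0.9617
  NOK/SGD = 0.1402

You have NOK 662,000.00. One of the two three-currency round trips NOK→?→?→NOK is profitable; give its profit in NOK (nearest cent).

Profitable loop is NOK → SGD → CAD → NOK:
NOK 662,000.00 × 0.1402 = SGD 92,812.40
SGD 92,812.40 × 0.9617 = CAD 89,257.69
CAD 89,257.69 × 7.551 = NOK 673,984.78
Profit = NOK 673,984.78 − NOK 662,000.00

Profit: NOK 11,984.78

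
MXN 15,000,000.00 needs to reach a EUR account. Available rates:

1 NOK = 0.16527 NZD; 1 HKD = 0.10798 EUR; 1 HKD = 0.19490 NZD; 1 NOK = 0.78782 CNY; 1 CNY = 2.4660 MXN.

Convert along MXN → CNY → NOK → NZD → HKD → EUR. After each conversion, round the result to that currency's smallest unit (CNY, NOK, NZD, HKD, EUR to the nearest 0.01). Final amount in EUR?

EUR 706,963.02

MXN 15,000,000.00 ÷ 2.4660 = CNY 6,082,725.06
CNY 6,082,725.06 ÷ 0.78782 = NOK 7,720,957.91
NOK 7,720,957.91 × 0.16527 = NZD 1,276,042.71
NZD 1,276,042.71 ÷ 0.19490 = HKD 6,547,166.29
HKD 6,547,166.29 × 0.10798 = EUR 706,963.02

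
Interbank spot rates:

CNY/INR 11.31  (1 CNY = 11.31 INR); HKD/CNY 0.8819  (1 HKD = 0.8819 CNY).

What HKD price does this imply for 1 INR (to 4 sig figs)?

1 INR ÷ 11.31 = 0.0884173 CNY
0.0884173 CNY ÷ 0.8819 = 0.100258 HKD

INR/HKD = 0.1003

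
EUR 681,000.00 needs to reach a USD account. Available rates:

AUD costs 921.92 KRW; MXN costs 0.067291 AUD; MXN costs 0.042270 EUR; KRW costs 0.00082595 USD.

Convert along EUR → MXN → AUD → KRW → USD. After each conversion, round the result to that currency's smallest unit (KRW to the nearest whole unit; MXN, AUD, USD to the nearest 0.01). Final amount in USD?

USD 825,503.35

EUR 681,000.00 ÷ 0.042270 = MXN 16,110,716.82
MXN 16,110,716.82 × 0.067291 = AUD 1,084,106.25
AUD 1,084,106.25 × 921.92 = KRW 999,459,234
KRW 999,459,234 × 0.00082595 = USD 825,503.35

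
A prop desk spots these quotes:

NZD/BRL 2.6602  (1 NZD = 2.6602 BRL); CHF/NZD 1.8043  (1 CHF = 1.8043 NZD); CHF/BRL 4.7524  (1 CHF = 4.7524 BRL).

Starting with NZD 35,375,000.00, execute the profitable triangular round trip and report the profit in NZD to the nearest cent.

Profit: NZD 352,818.51

Profitable loop is NZD → BRL → CHF → NZD:
NZD 35,375,000.00 × 2.6602 = BRL 94,104,575.00
BRL 94,104,575.00 ÷ 4.7524 = CHF 19,801,484.51
CHF 19,801,484.51 × 1.8043 = NZD 35,727,818.51
Profit = NZD 35,727,818.51 − NZD 35,375,000.00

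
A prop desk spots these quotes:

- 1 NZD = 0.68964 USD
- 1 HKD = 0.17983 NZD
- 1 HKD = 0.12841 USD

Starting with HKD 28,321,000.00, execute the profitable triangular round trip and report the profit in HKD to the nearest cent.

Profitable loop is HKD → USD → NZD → HKD:
HKD 28,321,000.00 × 0.12841 = USD 3,636,699.61
USD 3,636,699.61 ÷ 0.68964 = NZD 5,273,330.45
NZD 5,273,330.45 ÷ 0.17983 = HKD 29,323,975.13
Profit = HKD 29,323,975.13 − HKD 28,321,000.00

Profit: HKD 1,002,975.13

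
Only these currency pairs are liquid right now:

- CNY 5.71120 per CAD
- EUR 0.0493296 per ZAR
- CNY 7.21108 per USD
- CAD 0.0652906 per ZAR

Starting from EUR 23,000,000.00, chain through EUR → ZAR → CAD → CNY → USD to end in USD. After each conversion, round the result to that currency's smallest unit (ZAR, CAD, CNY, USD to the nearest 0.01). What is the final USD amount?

USD 24,110,041.45

EUR 23,000,000.00 ÷ 0.0493296 = ZAR 466,251,500.11
ZAR 466,251,500.11 × 0.0652906 = CAD 30,441,840.19
CAD 30,441,840.19 × 5.71120 = CNY 173,859,437.69
CNY 173,859,437.69 ÷ 7.21108 = USD 24,110,041.45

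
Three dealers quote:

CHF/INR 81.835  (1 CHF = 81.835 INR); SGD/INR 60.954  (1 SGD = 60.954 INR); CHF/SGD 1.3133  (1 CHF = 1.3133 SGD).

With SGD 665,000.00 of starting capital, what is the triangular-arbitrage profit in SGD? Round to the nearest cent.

Profitable loop is SGD → CHF → INR → SGD:
SGD 665,000.00 ÷ 1.3133 = CHF 506,358.03
CHF 506,358.03 × 81.835 = INR 41,437,809.34
INR 41,437,809.34 ÷ 60.954 = SGD 679,821.00
Profit = SGD 679,821.00 − SGD 665,000.00

Profit: SGD 14,821.00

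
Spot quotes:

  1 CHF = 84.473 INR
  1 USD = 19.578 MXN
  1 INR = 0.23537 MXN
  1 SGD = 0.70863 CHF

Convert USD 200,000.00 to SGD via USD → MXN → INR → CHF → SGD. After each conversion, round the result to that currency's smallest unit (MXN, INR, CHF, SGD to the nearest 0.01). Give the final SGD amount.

SGD 277,913.58

USD 200,000.00 × 19.578 = MXN 3,915,600.00
MXN 3,915,600.00 ÷ 0.23537 = INR 16,635,934.91
INR 16,635,934.91 ÷ 84.473 = CHF 196,937.90
CHF 196,937.90 ÷ 0.70863 = SGD 277,913.58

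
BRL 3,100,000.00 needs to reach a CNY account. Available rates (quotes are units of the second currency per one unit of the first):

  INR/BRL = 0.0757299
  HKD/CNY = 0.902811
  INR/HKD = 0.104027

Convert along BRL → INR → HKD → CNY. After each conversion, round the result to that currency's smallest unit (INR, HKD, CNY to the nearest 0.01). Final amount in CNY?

BRL 3,100,000.00 ÷ 0.0757299 = INR 40,934,954.36
INR 40,934,954.36 × 0.104027 = HKD 4,258,340.50
HKD 4,258,340.50 × 0.902811 = CNY 3,844,476.65

CNY 3,844,476.65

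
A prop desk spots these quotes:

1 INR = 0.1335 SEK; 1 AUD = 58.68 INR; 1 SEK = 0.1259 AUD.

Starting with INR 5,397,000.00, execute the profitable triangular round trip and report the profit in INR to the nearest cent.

Profit: INR 75,116.28

Profitable loop is INR → AUD → SEK → INR:
INR 5,397,000.00 ÷ 58.68 = AUD 91,973.42
AUD 91,973.42 ÷ 0.1259 = SEK 730,527.52
SEK 730,527.52 ÷ 0.1335 = INR 5,472,116.28
Profit = INR 5,472,116.28 − INR 5,397,000.00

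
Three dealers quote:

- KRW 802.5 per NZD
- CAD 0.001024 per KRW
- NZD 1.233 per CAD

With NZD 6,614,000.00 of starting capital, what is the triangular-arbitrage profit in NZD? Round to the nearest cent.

Profit: NZD 87,503.75

Profitable loop is NZD → KRW → CAD → NZD:
NZD 6,614,000.00 × 802.5 = KRW 5,307,735,000
KRW 5,307,735,000 × 0.001024 = CAD 5,435,120.64
CAD 5,435,120.64 × 1.233 = NZD 6,701,503.75
Profit = NZD 6,701,503.75 − NZD 6,614,000.00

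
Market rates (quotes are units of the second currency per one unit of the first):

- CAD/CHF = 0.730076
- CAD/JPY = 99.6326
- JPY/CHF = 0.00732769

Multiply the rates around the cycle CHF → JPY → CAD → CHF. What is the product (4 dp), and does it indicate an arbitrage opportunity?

1.0000 (no arbitrage)

Around CHF → JPY → CAD → CHF: 1 ÷ 0.00732769 ÷ 99.6326 × 0.730076 = 0.999999
Product ≈ 1 (deviation 0.000%, within rounding noise).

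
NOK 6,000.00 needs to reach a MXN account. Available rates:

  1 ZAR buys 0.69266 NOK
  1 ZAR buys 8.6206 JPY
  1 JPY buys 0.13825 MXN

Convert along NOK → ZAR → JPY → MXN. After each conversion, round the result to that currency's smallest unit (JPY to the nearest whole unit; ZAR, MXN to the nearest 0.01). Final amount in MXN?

NOK 6,000.00 ÷ 0.69266 = ZAR 8,662.26
ZAR 8,662.26 × 8.6206 = JPY 74,674
JPY 74,674 × 0.13825 = MXN 10,323.68

MXN 10,323.68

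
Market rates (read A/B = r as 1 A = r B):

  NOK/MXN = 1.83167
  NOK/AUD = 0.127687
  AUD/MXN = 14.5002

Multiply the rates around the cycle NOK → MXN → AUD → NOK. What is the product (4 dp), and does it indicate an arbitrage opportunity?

Around NOK → MXN → AUD → NOK: 1 × 1.83167 ÷ 14.5002 ÷ 0.127687 = 0.989297
Product < 1; profitable direction is NOK → AUD → MXN → NOK.

0.9893 (arbitrage exists)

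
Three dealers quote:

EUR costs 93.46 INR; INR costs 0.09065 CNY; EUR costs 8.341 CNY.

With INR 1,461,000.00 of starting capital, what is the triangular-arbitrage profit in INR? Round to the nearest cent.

Profit: INR 22,971.91

Profitable loop is INR → CNY → EUR → INR:
INR 1,461,000.00 × 0.09065 = CNY 132,439.65
CNY 132,439.65 ÷ 8.341 = EUR 15,878.15
EUR 15,878.15 × 93.46 = INR 1,483,971.91
Profit = INR 1,483,971.91 − INR 1,461,000.00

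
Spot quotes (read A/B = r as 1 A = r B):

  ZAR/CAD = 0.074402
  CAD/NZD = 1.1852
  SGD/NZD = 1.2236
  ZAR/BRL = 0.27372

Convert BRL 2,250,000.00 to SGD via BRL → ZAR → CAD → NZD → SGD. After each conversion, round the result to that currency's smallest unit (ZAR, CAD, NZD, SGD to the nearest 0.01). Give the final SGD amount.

BRL 2,250,000.00 ÷ 0.27372 = ZAR 8,220,078.91
ZAR 8,220,078.91 × 0.074402 = CAD 611,590.31
CAD 611,590.31 × 1.1852 = NZD 724,856.84
NZD 724,856.84 ÷ 1.2236 = SGD 592,396.89

SGD 592,396.89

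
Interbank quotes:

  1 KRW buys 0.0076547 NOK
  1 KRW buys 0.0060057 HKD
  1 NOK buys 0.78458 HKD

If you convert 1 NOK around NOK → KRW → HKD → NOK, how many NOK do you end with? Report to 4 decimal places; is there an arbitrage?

1.0000 (no arbitrage)

Around NOK → KRW → HKD → NOK: 1 ÷ 0.0076547 × 0.0060057 ÷ 0.78458 = 0.999996
Product ≈ 1 (deviation 0.000%, within rounding noise).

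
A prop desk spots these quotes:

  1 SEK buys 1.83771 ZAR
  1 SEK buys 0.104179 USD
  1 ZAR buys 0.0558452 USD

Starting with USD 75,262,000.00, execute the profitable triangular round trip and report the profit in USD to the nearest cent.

Profitable loop is USD → ZAR → SEK → USD:
USD 75,262,000.00 ÷ 0.0558452 = ZAR 1,347,689,685.06
ZAR 1,347,689,685.06 ÷ 1.83771 = SEK 733,352,751.55
SEK 733,352,751.55 × 0.104179 = USD 76,399,956.30
Profit = USD 76,399,956.30 − USD 75,262,000.00

Profit: USD 1,137,956.30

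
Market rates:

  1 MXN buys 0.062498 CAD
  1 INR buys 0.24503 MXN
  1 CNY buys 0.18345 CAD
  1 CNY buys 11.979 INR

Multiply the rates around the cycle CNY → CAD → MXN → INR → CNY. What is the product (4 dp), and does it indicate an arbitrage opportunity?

Around CNY → CAD → MXN → INR → CNY: 1 × 0.18345 ÷ 0.062498 ÷ 0.24503 ÷ 11.979 = 1.000027
Product ≈ 1 (deviation 0.003%, within rounding noise).

1.0000 (no arbitrage)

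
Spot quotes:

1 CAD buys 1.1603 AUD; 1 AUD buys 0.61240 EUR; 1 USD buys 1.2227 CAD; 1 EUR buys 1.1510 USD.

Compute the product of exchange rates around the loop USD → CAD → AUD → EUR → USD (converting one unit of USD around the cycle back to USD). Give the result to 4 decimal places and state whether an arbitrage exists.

Around USD → CAD → AUD → EUR → USD: 1 × 1.2227 × 1.1603 × 0.61240 × 1.1510 = 1.000002
Product ≈ 1 (deviation 0.000%, within rounding noise).

1.0000 (no arbitrage)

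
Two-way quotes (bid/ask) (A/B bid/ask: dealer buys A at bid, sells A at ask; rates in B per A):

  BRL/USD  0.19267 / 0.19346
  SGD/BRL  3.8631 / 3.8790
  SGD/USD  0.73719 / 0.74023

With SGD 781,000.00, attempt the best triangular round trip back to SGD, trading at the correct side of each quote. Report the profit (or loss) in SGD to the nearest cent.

Best loop SGD → BRL → USD → SGD:
SGD 781,000.00 × 3.8631 (sell SGD at bid) = BRL 3,017,081.10
BRL 3,017,081.10 × 0.19267 (sell BRL at bid) = USD 581,301.02
USD 581,301.02 ÷ 0.74023 (buy SGD at ask) = SGD 785,297.83

Net profit: SGD 4,297.83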